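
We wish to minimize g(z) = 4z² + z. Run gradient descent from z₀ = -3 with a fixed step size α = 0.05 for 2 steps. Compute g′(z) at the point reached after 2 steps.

-8.28

g′(z) = 8z + 1
Step 1: g′(-3) = -23; z₁ = -3 − 0.05·(-23) = -1.85
Step 2: g′(-1.85) = -13.8; z₂ = -1.85 − 0.05·(-13.8) = -1.16
g′(z) at (-1.16) = -8.28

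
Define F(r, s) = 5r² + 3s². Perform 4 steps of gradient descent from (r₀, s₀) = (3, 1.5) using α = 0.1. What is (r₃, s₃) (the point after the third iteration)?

(0, 0.096)

∇F = (10r, 6s)
(r₁, s₁) = (3, 1.5) − 0.1·(30, 9) = (0, 0.6)
(r₂, s₂) = (0, 0.6) − 0.1·(0, 3.6) = (0, 0.24)
(r₃, s₃) = (0, 0.24) − 0.1·(0, 1.44) = (0, 0.096)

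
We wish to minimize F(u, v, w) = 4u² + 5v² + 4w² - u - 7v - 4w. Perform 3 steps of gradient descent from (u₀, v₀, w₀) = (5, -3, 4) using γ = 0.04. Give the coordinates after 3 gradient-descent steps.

(1.657856, -0.0992, 1.600512)

∇F = (8u - 1, 10v - 7, 8w - 4)
(u₁, v₁, w₁) = (5, -3, 4) − 0.04·(39, -37, 28) = (3.44, -1.52, 2.88)
(u₂, v₂, w₂) = (3.44, -1.52, 2.88) − 0.04·(26.52, -22.2, 19.04) = (2.3792, -0.632, 2.1184)
(u₃, v₃, w₃) = (2.3792, -0.632, 2.1184) − 0.04·(18.0336, -13.32, 12.9472) = (1.657856, -0.0992, 1.600512)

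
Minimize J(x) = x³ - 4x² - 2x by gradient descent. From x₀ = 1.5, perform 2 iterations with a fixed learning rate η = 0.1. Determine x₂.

2.7198125

J′(x) = 3x² - 8x - 2
Step 1: J′(1.5) = -7.25; x₁ = 1.5 − 0.1·(-7.25) = 2.225
Step 2: J′(2.225) = -4.948125; x₂ = 2.225 − 0.1·(-4.948125) = 2.7198125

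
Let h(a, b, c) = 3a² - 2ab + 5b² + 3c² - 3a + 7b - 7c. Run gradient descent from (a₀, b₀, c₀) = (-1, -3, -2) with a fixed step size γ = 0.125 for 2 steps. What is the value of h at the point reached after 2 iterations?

-6.2275390625

∇h = (6a - 2b - 3, -2a + 10b + 7, 6c - 7)
Step 1: at (-1, -3, -2), ∇h = (-3, -21, -19) → (-1, -3, -2) − 0.125·(-3, -21, -19) = (-0.625, -0.375, 0.375)
Step 2: at (-0.625, -0.375, 0.375), ∇h = (-6, 4.5, -4.75) → (-0.625, -0.375, 0.375) − 0.125·(-6, 4.5, -4.75) = (0.125, -0.9375, 0.96875)
h(0.125, -0.9375, 0.96875) = -6.2275390625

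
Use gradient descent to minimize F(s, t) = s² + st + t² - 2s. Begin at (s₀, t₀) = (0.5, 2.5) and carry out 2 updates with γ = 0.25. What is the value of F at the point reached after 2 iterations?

-0.0517578125

∇F = (2s + t - 2, s + 2t)
Step 1: at (0.5, 2.5), ∇F = (1.5, 5.5) → (0.5, 2.5) − 0.25·(1.5, 5.5) = (0.125, 1.125)
Step 2: at (0.125, 1.125), ∇F = (-0.625, 2.375) → (0.125, 1.125) − 0.25·(-0.625, 2.375) = (0.28125, 0.53125)
F(0.28125, 0.53125) = -0.0517578125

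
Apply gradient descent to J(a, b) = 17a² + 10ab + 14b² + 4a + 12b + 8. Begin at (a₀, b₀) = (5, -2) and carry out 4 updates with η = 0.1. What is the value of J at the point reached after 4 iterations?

1862246.60699648

∇J = (34a + 10b + 4, 10a + 28b + 12)
Step 1: at (5, -2), ∇J = (154, 6) → (5, -2) − 0.1·(154, 6) = (-10.4, -2.6)
Step 2: at (-10.4, -2.6), ∇J = (-375.6, -164.8) → (-10.4, -2.6) − 0.1·(-375.6, -164.8) = (27.16, 13.88)
Step 3: at (27.16, 13.88), ∇J = (1066.24, 672.24) → (27.16, 13.88) − 0.1·(1066.24, 672.24) = (-79.464, -53.344)
Step 4: at (-79.464, -53.344), ∇J = (-3231.216, -2276.272) → (-79.464, -53.344) − 0.1·(-3231.216, -2276.272) = (243.6576, 174.2832)
J(243.6576, 174.2832) = 1862246.60699648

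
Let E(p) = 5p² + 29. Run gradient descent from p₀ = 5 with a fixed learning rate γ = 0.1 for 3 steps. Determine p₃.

0

E′(p) = 10p
p₁ = 5 − 0.1·50 = 0
p₂ = 0 − 0.1·0 = 0
p₃ = 0 − 0.1·0 = 0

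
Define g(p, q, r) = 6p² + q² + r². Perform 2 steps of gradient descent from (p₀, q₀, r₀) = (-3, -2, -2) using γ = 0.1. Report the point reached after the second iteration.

(-0.12, -1.28, -1.28)

∇g = (12p, 2q, 2r)
Step 1: at (-3, -2, -2), ∇g = (-36, -4, -4) → (-3, -2, -2) − 0.1·(-36, -4, -4) = (0.6, -1.6, -1.6)
Step 2: at (0.6, -1.6, -1.6), ∇g = (7.2, -3.2, -3.2) → (0.6, -1.6, -1.6) − 0.1·(7.2, -3.2, -3.2) = (-0.12, -1.28, -1.28)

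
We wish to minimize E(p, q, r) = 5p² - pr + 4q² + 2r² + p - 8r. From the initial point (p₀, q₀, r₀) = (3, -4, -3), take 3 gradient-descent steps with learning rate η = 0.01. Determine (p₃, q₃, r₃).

∇E = (10p - r + 1, 8q, -p + 4r - 8)
(p₁, q₁, r₁) = (3, -4, -3) − 0.01·(34, -32, -23) = (2.66, -3.68, -2.77)
(p₂, q₂, r₂) = (2.66, -3.68, -2.77) − 0.01·(30.37, -29.44, -21.74) = (2.3563, -3.3856, -2.5526)
(p₃, q₃, r₃) = (2.3563, -3.3856, -2.5526) − 0.01·(27.1156, -27.0848, -20.5667) = (2.085144, -3.114752, -2.346933)

(2.085144, -3.114752, -2.346933)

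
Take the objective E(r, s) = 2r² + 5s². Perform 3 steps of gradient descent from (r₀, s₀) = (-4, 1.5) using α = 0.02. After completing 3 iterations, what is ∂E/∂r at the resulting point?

-12.459008

∇E = (4r, 10s)
Step 1: at (-4, 1.5), ∇E = (-16, 15) → (-4, 1.5) − 0.02·(-16, 15) = (-3.68, 1.2)
Step 2: at (-3.68, 1.2), ∇E = (-14.72, 12) → (-3.68, 1.2) − 0.02·(-14.72, 12) = (-3.3856, 0.96)
Step 3: at (-3.3856, 0.96), ∇E = (-13.5424, 9.6) → (-3.3856, 0.96) − 0.02·(-13.5424, 9.6) = (-3.114752, 0.768)
∂E/∂r at (-3.114752, 0.768) = -12.459008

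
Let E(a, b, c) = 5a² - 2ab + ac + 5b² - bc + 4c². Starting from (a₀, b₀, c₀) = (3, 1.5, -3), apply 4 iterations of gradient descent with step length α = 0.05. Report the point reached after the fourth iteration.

(0.39526875, 0.18793125, -0.454425)

∇E = (10a - 2b + c, -2a + 10b - c, a - b + 8c)
(a₁, b₁, c₁) = (3, 1.5, -3) − 0.05·(24, 12, -22.5) = (1.8, 0.9, -1.875)
(a₂, b₂, c₂) = (1.8, 0.9, -1.875) − 0.05·(14.325, 7.275, -14.1) = (1.08375, 0.53625, -1.17)
(a₃, b₃, c₃) = (1.08375, 0.53625, -1.17) − 0.05·(8.595, 4.365, -8.8125) = (0.654, 0.318, -0.729375)
(a₄, b₄, c₄) = (0.654, 0.318, -0.729375) − 0.05·(5.174625, 2.601375, -5.499) = (0.39526875, 0.18793125, -0.454425)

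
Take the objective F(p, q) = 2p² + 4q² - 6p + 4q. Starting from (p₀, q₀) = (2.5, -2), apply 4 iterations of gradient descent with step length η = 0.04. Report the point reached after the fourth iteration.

(1.99787136, -0.82072064)

∇F = (4p - 6, 8q + 4)
Step 1: at (2.5, -2), ∇F = (4, -12) → (2.5, -2) − 0.04·(4, -12) = (2.34, -1.52)
Step 2: at (2.34, -1.52), ∇F = (3.36, -8.16) → (2.34, -1.52) − 0.04·(3.36, -8.16) = (2.2056, -1.1936)
Step 3: at (2.2056, -1.1936), ∇F = (2.8224, -5.5488) → (2.2056, -1.1936) − 0.04·(2.8224, -5.5488) = (2.092704, -0.971648)
Step 4: at (2.092704, -0.971648), ∇F = (2.370816, -3.773184) → (2.092704, -0.971648) − 0.04·(2.370816, -3.773184) = (1.99787136, -0.82072064)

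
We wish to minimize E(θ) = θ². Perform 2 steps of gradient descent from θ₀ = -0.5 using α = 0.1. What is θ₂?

E′(θ) = 2θ
Step 1: E′(-0.5) = -1; θ₁ = -0.5 − 0.1·(-1) = -0.4
Step 2: E′(-0.4) = -0.8; θ₂ = -0.4 − 0.1·(-0.8) = -0.32

-0.32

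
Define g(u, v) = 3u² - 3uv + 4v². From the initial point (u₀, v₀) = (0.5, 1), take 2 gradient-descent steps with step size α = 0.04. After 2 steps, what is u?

0.4688

∇g = (6u - 3v, -3u + 8v)
(u₁, v₁) = (0.5, 1) − 0.04·(0, 6.5) = (0.5, 0.74)
(u₂, v₂) = (0.5, 0.74) − 0.04·(0.78, 4.42) = (0.4688, 0.5632)
u = 0.4688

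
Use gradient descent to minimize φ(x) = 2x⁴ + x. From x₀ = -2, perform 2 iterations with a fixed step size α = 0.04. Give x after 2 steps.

φ′(x) = 8x³ + 1
x₁ = -2 − 0.04·(-63) = 0.52
x₂ = 0.52 − 0.04·2.124864 = 0.43500544

0.43500544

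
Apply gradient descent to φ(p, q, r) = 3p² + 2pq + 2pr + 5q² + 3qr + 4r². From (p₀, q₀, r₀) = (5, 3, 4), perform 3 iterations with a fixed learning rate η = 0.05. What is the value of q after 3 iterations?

∇φ = (6p + 2q + 2r, 2p + 10q + 3r, 2p + 3q + 8r)
Step 1: at (5, 3, 4), ∇φ = (44, 52, 51) → (5, 3, 4) − 0.05·(44, 52, 51) = (2.8, 0.4, 1.45)
Step 2: at (2.8, 0.4, 1.45), ∇φ = (20.5, 13.95, 18.4) → (2.8, 0.4, 1.45) − 0.05·(20.5, 13.95, 18.4) = (1.775, -0.2975, 0.53)
Step 3: at (1.775, -0.2975, 0.53), ∇φ = (11.115, 2.165, 6.8975) → (1.775, -0.2975, 0.53) − 0.05·(11.115, 2.165, 6.8975) = (1.21925, -0.40575, 0.185125)
q = -0.40575

-0.40575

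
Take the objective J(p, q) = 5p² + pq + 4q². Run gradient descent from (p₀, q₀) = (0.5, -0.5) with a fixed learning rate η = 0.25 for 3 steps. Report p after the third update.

∇J = (10p + q, p + 8q)
Step 1: at (0.5, -0.5), ∇J = (4.5, -3.5) → (0.5, -0.5) − 0.25·(4.5, -3.5) = (-0.625, 0.375)
Step 2: at (-0.625, 0.375), ∇J = (-5.875, 2.375) → (-0.625, 0.375) − 0.25·(-5.875, 2.375) = (0.84375, -0.21875)
Step 3: at (0.84375, -0.21875), ∇J = (8.21875, -0.90625) → (0.84375, -0.21875) − 0.25·(8.21875, -0.90625) = (-1.2109375, 0.0078125)
p = -1.2109375

-1.2109375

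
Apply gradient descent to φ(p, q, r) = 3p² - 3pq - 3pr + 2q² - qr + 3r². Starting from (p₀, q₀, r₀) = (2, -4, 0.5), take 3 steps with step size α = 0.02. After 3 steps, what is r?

∇φ = (6p - 3q - 3r, -3p + 4q - r, -3p - q + 6r)
(p₁, q₁, r₁) = (2, -4, 0.5) − 0.02·(22.5, -22.5, 1) = (1.55, -3.55, 0.48)
(p₂, q₂, r₂) = (1.55, -3.55, 0.48) − 0.02·(18.51, -19.33, 1.78) = (1.1798, -3.1634, 0.4444)
(p₃, q₃, r₃) = (1.1798, -3.1634, 0.4444) − 0.02·(15.2358, -16.6374, 2.2904) = (0.875084, -2.830652, 0.398592)
r = 0.398592

0.398592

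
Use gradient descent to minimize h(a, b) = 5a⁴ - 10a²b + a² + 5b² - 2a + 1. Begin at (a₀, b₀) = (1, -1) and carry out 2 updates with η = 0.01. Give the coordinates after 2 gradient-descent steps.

∇h = (20a³ - 20ab + 2a - 2, -10a² + 10b)
Step 1: at (1, -1), ∇h = (40, -20) → (1, -1) − 0.01·(40, -20) = (0.6, -0.8)
Step 2: at (0.6, -0.8), ∇h = (13.12, -11.6) → (0.6, -0.8) − 0.01·(13.12, -11.6) = (0.4688, -0.684)

(0.4688, -0.684)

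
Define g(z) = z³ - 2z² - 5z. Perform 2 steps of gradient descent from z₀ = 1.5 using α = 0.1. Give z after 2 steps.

2.0833125

g′(z) = 3z² - 4z - 5
Step 1: g′(1.5) = -4.25; z₁ = 1.5 − 0.1·(-4.25) = 1.925
Step 2: g′(1.925) = -1.583125; z₂ = 1.925 − 0.1·(-1.583125) = 2.0833125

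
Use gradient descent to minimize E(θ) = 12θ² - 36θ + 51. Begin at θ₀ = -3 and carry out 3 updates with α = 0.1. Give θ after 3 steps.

13.848

E′(θ) = 24θ - 36
Step 1: E′(-3) = -108; θ₁ = -3 − 0.1·(-108) = 7.8
Step 2: E′(7.8) = 151.2; θ₂ = 7.8 − 0.1·151.2 = -7.32
Step 3: E′(-7.32) = -211.68; θ₃ = -7.32 − 0.1·(-211.68) = 13.848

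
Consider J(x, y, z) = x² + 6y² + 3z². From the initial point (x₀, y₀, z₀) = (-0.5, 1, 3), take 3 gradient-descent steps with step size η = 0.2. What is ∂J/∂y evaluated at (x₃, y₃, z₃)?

∇J = (2x, 12y, 6z)
Step 1: at (-0.5, 1, 3), ∇J = (-1, 12, 18) → (-0.5, 1, 3) − 0.2·(-1, 12, 18) = (-0.3, -1.4, -0.6)
Step 2: at (-0.3, -1.4, -0.6), ∇J = (-0.6, -16.8, -3.6) → (-0.3, -1.4, -0.6) − 0.2·(-0.6, -16.8, -3.6) = (-0.18, 1.96, 0.12)
Step 3: at (-0.18, 1.96, 0.12), ∇J = (-0.36, 23.52, 0.72) → (-0.18, 1.96, 0.12) − 0.2·(-0.36, 23.52, 0.72) = (-0.108, -2.744, -0.024)
∂J/∂y at (-0.108, -2.744, -0.024) = -32.928

-32.928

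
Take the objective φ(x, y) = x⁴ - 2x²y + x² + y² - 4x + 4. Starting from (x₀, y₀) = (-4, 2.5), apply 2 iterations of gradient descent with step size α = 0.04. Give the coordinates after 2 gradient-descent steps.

(-13.67170048, 5.390752)

∇φ = (4x³ - 4xy + 2x - 4, -2x² + 2y)
Step 1: at (-4, 2.5), ∇φ = (-228, -27) → (-4, 2.5) − 0.04·(-228, -27) = (5.12, 3.58)
Step 2: at (5.12, 3.58), ∇φ = (469.792512, -45.2688) → (5.12, 3.58) − 0.04·(469.792512, -45.2688) = (-13.67170048, 5.390752)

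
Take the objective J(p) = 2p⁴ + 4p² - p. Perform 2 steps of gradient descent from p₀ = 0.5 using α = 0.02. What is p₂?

J′(p) = 8p³ + 8p - 1
Step 1: J′(0.5) = 4; p₁ = 0.5 − 0.02·4 = 0.42
Step 2: J′(0.42) = 2.952704; p₂ = 0.42 − 0.02·2.952704 = 0.36094592

0.36094592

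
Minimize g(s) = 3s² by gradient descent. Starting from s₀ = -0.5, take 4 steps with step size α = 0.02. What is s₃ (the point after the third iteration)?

-0.340736

g′(s) = 6s
Step 1: g′(-0.5) = -3; s₁ = -0.5 − 0.02·(-3) = -0.44
Step 2: g′(-0.44) = -2.64; s₂ = -0.44 − 0.02·(-2.64) = -0.3872
Step 3: g′(-0.3872) = -2.3232; s₃ = -0.3872 − 0.02·(-2.3232) = -0.340736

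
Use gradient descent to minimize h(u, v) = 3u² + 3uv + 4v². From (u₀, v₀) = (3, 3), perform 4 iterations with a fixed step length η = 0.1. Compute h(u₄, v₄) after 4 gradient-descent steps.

0.01842786

∇h = (6u + 3v, 3u + 8v)
(u₁, v₁) = (3, 3) − 0.1·(27, 33) = (0.3, -0.3)
(u₂, v₂) = (0.3, -0.3) − 0.1·(0.9, -1.5) = (0.21, -0.15)
(u₃, v₃) = (0.21, -0.15) − 0.1·(0.81, -0.57) = (0.129, -0.093)
(u₄, v₄) = (0.129, -0.093) − 0.1·(0.495, -0.357) = (0.0795, -0.0573)
h(0.0795, -0.0573) = 0.01842786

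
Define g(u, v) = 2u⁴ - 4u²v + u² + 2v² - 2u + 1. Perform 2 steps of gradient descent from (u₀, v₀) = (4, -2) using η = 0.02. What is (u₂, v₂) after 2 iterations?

(64.74114304, 4.154368)

∇g = (8u³ - 8uv + 2u - 2, -4u² + 4v)
(u₁, v₁) = (4, -2) − 0.02·(582, -72) = (-7.64, -0.56)
(u₂, v₂) = (-7.64, -0.56) − 0.02·(-3619.057152, -235.7184) = (64.74114304, 4.154368)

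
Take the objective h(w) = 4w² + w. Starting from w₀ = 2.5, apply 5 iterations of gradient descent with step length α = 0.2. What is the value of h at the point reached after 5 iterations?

0.1041598976

h′(w) = 8w + 1
Step 1: h′(2.5) = 21; w₁ = 2.5 − 0.2·21 = -1.7
Step 2: h′(-1.7) = -12.6; w₂ = -1.7 − 0.2·(-12.6) = 0.82
Step 3: h′(0.82) = 7.56; w₃ = 0.82 − 0.2·7.56 = -0.692
Step 4: h′(-0.692) = -4.536; w₄ = -0.692 − 0.2·(-4.536) = 0.2152
Step 5: h′(0.2152) = 2.7216; w₅ = 0.2152 − 0.2·2.7216 = -0.32912
h(-0.32912) = 0.1041598976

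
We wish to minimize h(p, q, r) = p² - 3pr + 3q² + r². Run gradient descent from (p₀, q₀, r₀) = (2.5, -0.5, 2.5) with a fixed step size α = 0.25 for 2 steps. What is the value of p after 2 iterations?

3.90625

∇h = (2p - 3r, 6q, -3p + 2r)
Step 1: at (2.5, -0.5, 2.5), ∇h = (-2.5, -3, -2.5) → (2.5, -0.5, 2.5) − 0.25·(-2.5, -3, -2.5) = (3.125, 0.25, 3.125)
Step 2: at (3.125, 0.25, 3.125), ∇h = (-3.125, 1.5, -3.125) → (3.125, 0.25, 3.125) − 0.25·(-3.125, 1.5, -3.125) = (3.90625, -0.125, 3.90625)
p = 3.90625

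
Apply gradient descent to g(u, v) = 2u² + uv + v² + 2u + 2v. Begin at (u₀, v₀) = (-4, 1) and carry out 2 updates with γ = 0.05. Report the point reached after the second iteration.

∇g = (4u + v + 2, u + 2v + 2)
(u₁, v₁) = (-4, 1) − 0.05·(-13, 0) = (-3.35, 1)
(u₂, v₂) = (-3.35, 1) − 0.05·(-10.4, 0.65) = (-2.83, 0.9675)

(-2.83, 0.9675)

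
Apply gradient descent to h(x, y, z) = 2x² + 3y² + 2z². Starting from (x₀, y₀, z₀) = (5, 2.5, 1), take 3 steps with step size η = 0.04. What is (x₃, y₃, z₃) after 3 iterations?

∇h = (4x, 6y, 4z)
(x₁, y₁, z₁) = (5, 2.5, 1) − 0.04·(20, 15, 4) = (4.2, 1.9, 0.84)
(x₂, y₂, z₂) = (4.2, 1.9, 0.84) − 0.04·(16.8, 11.4, 3.36) = (3.528, 1.444, 0.7056)
(x₃, y₃, z₃) = (3.528, 1.444, 0.7056) − 0.04·(14.112, 8.664, 2.8224) = (2.96352, 1.09744, 0.592704)

(2.96352, 1.09744, 0.592704)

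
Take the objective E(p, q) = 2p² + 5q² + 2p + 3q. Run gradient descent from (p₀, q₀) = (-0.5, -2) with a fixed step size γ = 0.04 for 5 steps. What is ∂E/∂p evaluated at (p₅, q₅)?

∇E = (4p + 2, 10q + 3)
Step 1: at (-0.5, -2), ∇E = (0, -17) → (-0.5, -2) − 0.04·(0, -17) = (-0.5, -1.32)
Step 2: at (-0.5, -1.32), ∇E = (0, -10.2) → (-0.5, -1.32) − 0.04·(0, -10.2) = (-0.5, -0.912)
Step 3: at (-0.5, -0.912), ∇E = (0, -6.12) → (-0.5, -0.912) − 0.04·(0, -6.12) = (-0.5, -0.6672)
Step 4: at (-0.5, -0.6672), ∇E = (0, -3.672) → (-0.5, -0.6672) − 0.04·(0, -3.672) = (-0.5, -0.52032)
Step 5: at (-0.5, -0.52032), ∇E = (0, -2.2032) → (-0.5, -0.52032) − 0.04·(0, -2.2032) = (-0.5, -0.432192)
∂E/∂p at (-0.5, -0.432192) = 0

0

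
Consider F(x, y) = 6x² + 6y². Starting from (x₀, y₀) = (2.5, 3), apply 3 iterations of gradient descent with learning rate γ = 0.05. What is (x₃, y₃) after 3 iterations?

(0.16, 0.192)

∇F = (12x, 12y)
Step 1: at (2.5, 3), ∇F = (30, 36) → (2.5, 3) − 0.05·(30, 36) = (1, 1.2)
Step 2: at (1, 1.2), ∇F = (12, 14.4) → (1, 1.2) − 0.05·(12, 14.4) = (0.4, 0.48)
Step 3: at (0.4, 0.48), ∇F = (4.8, 5.76) → (0.4, 0.48) − 0.05·(4.8, 5.76) = (0.16, 0.192)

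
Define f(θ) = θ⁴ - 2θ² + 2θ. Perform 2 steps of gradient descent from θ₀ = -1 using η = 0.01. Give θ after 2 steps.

f′(θ) = 4θ³ - 4θ + 2
θ₁ = -1 − 0.01·2 = -1.02
θ₂ = -1.02 − 0.01·1.835168 = -1.03835168

-1.03835168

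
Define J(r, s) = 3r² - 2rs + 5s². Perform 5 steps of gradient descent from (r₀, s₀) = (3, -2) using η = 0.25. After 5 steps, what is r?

-16.625

∇J = (6r - 2s, -2r + 10s)
(r₁, s₁) = (3, -2) − 0.25·(22, -26) = (-2.5, 4.5)
(r₂, s₂) = (-2.5, 4.5) − 0.25·(-24, 50) = (3.5, -8)
(r₃, s₃) = (3.5, -8) − 0.25·(37, -87) = (-5.75, 13.75)
(r₄, s₄) = (-5.75, 13.75) − 0.25·(-62, 149) = (9.75, -23.5)
(r₅, s₅) = (9.75, -23.5) − 0.25·(105.5, -254.5) = (-16.625, 40.125)
r = -16.625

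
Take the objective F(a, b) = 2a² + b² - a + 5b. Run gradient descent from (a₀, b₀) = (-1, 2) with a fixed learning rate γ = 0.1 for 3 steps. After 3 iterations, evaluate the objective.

∇F = (4a - 1, 2b + 5)
(a₁, b₁) = (-1, 2) − 0.1·(-5, 9) = (-0.5, 1.1)
(a₂, b₂) = (-0.5, 1.1) − 0.1·(-3, 7.2) = (-0.2, 0.38)
(a₃, b₃) = (-0.2, 0.38) − 0.1·(-1.8, 5.76) = (-0.02, -0.196)
F(-0.02, -0.196) = -0.920784

-0.920784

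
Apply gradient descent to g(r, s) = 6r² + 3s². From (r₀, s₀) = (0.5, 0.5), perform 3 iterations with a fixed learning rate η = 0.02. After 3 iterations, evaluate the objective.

∇g = (12r, 6s)
(r₁, s₁) = (0.5, 0.5) − 0.02·(6, 3) = (0.38, 0.44)
(r₂, s₂) = (0.38, 0.44) − 0.02·(4.56, 2.64) = (0.2888, 0.3872)
(r₃, s₃) = (0.2888, 0.3872) − 0.02·(3.4656, 2.3232) = (0.219488, 0.340736)
g(0.219488, 0.340736) = 0.637352957952

0.637352957952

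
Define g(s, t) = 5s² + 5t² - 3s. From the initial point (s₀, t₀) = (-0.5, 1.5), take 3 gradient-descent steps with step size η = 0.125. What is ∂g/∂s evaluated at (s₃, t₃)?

0.125

∇g = (10s - 3, 10t)
Step 1: at (-0.5, 1.5), ∇g = (-8, 15) → (-0.5, 1.5) − 0.125·(-8, 15) = (0.5, -0.375)
Step 2: at (0.5, -0.375), ∇g = (2, -3.75) → (0.5, -0.375) − 0.125·(2, -3.75) = (0.25, 0.09375)
Step 3: at (0.25, 0.09375), ∇g = (-0.5, 0.9375) → (0.25, 0.09375) − 0.125·(-0.5, 0.9375) = (0.3125, -0.0234375)
∂g/∂s at (0.3125, -0.0234375) = 0.125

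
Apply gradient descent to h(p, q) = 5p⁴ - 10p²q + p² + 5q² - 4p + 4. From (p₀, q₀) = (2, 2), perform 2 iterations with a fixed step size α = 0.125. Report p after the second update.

1184.5

∇h = (20p³ - 20pq + 2p - 4, -10p² + 10q)
(p₁, q₁) = (2, 2) − 0.125·(80, -20) = (-8, 4.5)
(p₂, q₂) = (-8, 4.5) − 0.125·(-9540, -595) = (1184.5, 78.875)
p = 1184.5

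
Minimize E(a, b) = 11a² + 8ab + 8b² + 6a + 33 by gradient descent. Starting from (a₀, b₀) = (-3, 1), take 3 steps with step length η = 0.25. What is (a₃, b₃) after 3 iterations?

∇E = (22a + 8b + 6, 8a + 16b)
(a₁, b₁) = (-3, 1) − 0.25·(-52, -8) = (10, 3)
(a₂, b₂) = (10, 3) − 0.25·(250, 128) = (-52.5, -29)
(a₃, b₃) = (-52.5, -29) − 0.25·(-1381, -884) = (292.75, 192)

(292.75, 192)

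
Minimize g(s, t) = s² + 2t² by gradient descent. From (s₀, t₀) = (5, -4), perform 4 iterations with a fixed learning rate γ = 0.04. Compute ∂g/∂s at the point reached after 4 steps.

∇g = (2s, 4t)
(s₁, t₁) = (5, -4) − 0.04·(10, -16) = (4.6, -3.36)
(s₂, t₂) = (4.6, -3.36) − 0.04·(9.2, -13.44) = (4.232, -2.8224)
(s₃, t₃) = (4.232, -2.8224) − 0.04·(8.464, -11.2896) = (3.89344, -2.370816)
(s₄, t₄) = (3.89344, -2.370816) − 0.04·(7.78688, -9.483264) = (3.5819648, -1.99148544)
∂g/∂s at (3.5819648, -1.99148544) = 7.1639296

7.1639296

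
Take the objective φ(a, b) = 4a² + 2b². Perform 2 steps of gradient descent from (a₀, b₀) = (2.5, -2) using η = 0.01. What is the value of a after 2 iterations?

∇φ = (8a, 4b)
(a₁, b₁) = (2.5, -2) − 0.01·(20, -8) = (2.3, -1.92)
(a₂, b₂) = (2.3, -1.92) − 0.01·(18.4, -7.68) = (2.116, -1.8432)
a = 2.116

2.116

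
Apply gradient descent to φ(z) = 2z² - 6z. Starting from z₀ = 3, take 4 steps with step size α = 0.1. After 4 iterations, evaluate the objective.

-4.42441728

φ′(z) = 4z - 6
z₁ = 3 − 0.1·6 = 2.4
z₂ = 2.4 − 0.1·3.6 = 2.04
z₃ = 2.04 − 0.1·2.16 = 1.824
z₄ = 1.824 − 0.1·1.296 = 1.6944
φ(1.6944) = -4.42441728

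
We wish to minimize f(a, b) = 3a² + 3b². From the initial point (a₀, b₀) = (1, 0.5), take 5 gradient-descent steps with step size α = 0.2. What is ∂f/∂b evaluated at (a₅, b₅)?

-0.00096

∇f = (6a, 6b)
Step 1: at (1, 0.5), ∇f = (6, 3) → (1, 0.5) − 0.2·(6, 3) = (-0.2, -0.1)
Step 2: at (-0.2, -0.1), ∇f = (-1.2, -0.6) → (-0.2, -0.1) − 0.2·(-1.2, -0.6) = (0.04, 0.02)
Step 3: at (0.04, 0.02), ∇f = (0.24, 0.12) → (0.04, 0.02) − 0.2·(0.24, 0.12) = (-0.008, -0.004)
Step 4: at (-0.008, -0.004), ∇f = (-0.048, -0.024) → (-0.008, -0.004) − 0.2·(-0.048, -0.024) = (0.0016, 0.0008)
Step 5: at (0.0016, 0.0008), ∇f = (0.0096, 0.0048) → (0.0016, 0.0008) − 0.2·(0.0096, 0.0048) = (-0.00032, -0.00016)
∂f/∂b at (-0.00032, -0.00016) = -0.00096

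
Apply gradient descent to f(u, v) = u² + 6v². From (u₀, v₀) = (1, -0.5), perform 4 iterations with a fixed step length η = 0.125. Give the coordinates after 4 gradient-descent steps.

(0.31640625, -0.03125)

∇f = (2u, 12v)
(u₁, v₁) = (1, -0.5) − 0.125·(2, -6) = (0.75, 0.25)
(u₂, v₂) = (0.75, 0.25) − 0.125·(1.5, 3) = (0.5625, -0.125)
(u₃, v₃) = (0.5625, -0.125) − 0.125·(1.125, -1.5) = (0.421875, 0.0625)
(u₄, v₄) = (0.421875, 0.0625) − 0.125·(0.84375, 0.75) = (0.31640625, -0.03125)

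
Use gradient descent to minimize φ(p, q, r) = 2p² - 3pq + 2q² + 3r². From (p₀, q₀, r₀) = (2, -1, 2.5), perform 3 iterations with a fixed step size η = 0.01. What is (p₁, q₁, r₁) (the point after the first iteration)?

∇φ = (4p - 3q, -3p + 4q, 6r)
Step 1: at (2, -1, 2.5), ∇φ = (11, -10, 15) → (2, -1, 2.5) − 0.01·(11, -10, 15) = (1.89, -0.9, 2.35)

(1.89, -0.9, 2.35)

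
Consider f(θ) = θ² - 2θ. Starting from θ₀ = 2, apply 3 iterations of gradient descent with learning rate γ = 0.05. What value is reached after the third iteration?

1.729

f′(θ) = 2θ - 2
Step 1: f′(2) = 2; θ₁ = 2 − 0.05·2 = 1.9
Step 2: f′(1.9) = 1.8; θ₂ = 1.9 − 0.05·1.8 = 1.81
Step 3: f′(1.81) = 1.62; θ₃ = 1.81 − 0.05·1.62 = 1.729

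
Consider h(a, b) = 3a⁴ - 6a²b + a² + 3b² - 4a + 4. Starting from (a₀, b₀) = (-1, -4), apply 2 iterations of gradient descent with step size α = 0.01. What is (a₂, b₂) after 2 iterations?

∇h = (12a³ - 12ab + 2a - 4, -6a² + 6b)
Step 1: at (-1, -4), ∇h = (-66, -30) → (-1, -4) − 0.01·(-66, -30) = (-0.34, -3.7)
Step 2: at (-0.34, -3.7), ∇h = (-20.247648, -22.8936) → (-0.34, -3.7) − 0.01·(-20.247648, -22.8936) = (-0.13752352, -3.471064)

(-0.13752352, -3.471064)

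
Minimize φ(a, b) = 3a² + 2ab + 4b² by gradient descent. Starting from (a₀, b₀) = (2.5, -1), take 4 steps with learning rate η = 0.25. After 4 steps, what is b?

1.15625

∇φ = (6a + 2b, 2a + 8b)
Step 1: at (2.5, -1), ∇φ = (13, -3) → (2.5, -1) − 0.25·(13, -3) = (-0.75, -0.25)
Step 2: at (-0.75, -0.25), ∇φ = (-5, -3.5) → (-0.75, -0.25) − 0.25·(-5, -3.5) = (0.5, 0.625)
Step 3: at (0.5, 0.625), ∇φ = (4.25, 6) → (0.5, 0.625) − 0.25·(4.25, 6) = (-0.5625, -0.875)
Step 4: at (-0.5625, -0.875), ∇φ = (-5.125, -8.125) → (-0.5625, -0.875) − 0.25·(-5.125, -8.125) = (0.71875, 1.15625)
b = 1.15625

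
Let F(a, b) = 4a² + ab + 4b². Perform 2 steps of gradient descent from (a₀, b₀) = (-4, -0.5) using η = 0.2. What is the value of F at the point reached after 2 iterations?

∇F = (8a + b, a + 8b)
Step 1: at (-4, -0.5), ∇F = (-32.5, -8) → (-4, -0.5) − 0.2·(-32.5, -8) = (2.5, 1.1)
Step 2: at (2.5, 1.1), ∇F = (21.1, 11.3) → (2.5, 1.1) − 0.2·(21.1, 11.3) = (-1.72, -1.16)
F(-1.72, -1.16) = 19.2112

19.2112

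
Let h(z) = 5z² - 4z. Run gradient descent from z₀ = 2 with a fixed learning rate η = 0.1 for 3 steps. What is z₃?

0.4

h′(z) = 10z - 4
z₁ = 2 − 0.1·16 = 0.4
z₂ = 0.4 − 0.1·0 = 0.4
z₃ = 0.4 − 0.1·0 = 0.4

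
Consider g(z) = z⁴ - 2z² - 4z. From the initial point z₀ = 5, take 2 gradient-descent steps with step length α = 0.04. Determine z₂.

g′(z) = 4z³ - 4z - 4
Step 1: g′(5) = 476; z₁ = 5 − 0.04·476 = -14.04
Step 2: g′(-14.04) = -11018.189056; z₂ = -14.04 − 0.04·(-11018.189056) = 426.68756224

426.68756224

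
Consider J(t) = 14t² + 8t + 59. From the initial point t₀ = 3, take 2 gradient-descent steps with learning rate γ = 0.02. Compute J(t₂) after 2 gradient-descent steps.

63.52212224

J′(t) = 28t + 8
Step 1: J′(3) = 92; t₁ = 3 − 0.02·92 = 1.16
Step 2: J′(1.16) = 40.48; t₂ = 1.16 − 0.02·40.48 = 0.3504
J(0.3504) = 63.52212224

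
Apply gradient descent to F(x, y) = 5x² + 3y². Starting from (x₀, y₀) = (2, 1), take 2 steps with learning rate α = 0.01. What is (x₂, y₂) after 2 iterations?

(1.62, 0.8836)

∇F = (10x, 6y)
(x₁, y₁) = (2, 1) − 0.01·(20, 6) = (1.8, 0.94)
(x₂, y₂) = (1.8, 0.94) − 0.01·(18, 5.64) = (1.62, 0.8836)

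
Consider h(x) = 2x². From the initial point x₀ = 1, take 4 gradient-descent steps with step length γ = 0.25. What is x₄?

h′(x) = 4x
Step 1: h′(1) = 4; x₁ = 1 − 0.25·4 = 0
Step 2: h′(0) = 0; x₂ = 0 − 0.25·0 = 0
Step 3: h′(0) = 0; x₃ = 0 − 0.25·0 = 0
Step 4: h′(0) = 0; x₄ = 0 − 0.25·0 = 0

0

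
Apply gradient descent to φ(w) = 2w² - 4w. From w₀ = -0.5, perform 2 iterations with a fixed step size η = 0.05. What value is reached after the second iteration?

φ′(w) = 4w - 4
Step 1: φ′(-0.5) = -6; w₁ = -0.5 − 0.05·(-6) = -0.2
Step 2: φ′(-0.2) = -4.8; w₂ = -0.2 − 0.05·(-4.8) = 0.04

0.04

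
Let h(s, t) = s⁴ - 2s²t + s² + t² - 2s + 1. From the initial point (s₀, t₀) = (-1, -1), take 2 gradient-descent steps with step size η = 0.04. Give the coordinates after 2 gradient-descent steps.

(-0.30601472, -0.751168)

∇h = (4s³ - 4st + 2s - 2, -2s² + 2t)
Step 1: at (-1, -1), ∇h = (-12, -4) → (-1, -1) − 0.04·(-12, -4) = (-0.52, -0.84)
Step 2: at (-0.52, -0.84), ∇h = (-5.349632, -2.2208) → (-0.52, -0.84) − 0.04·(-5.349632, -2.2208) = (-0.30601472, -0.751168)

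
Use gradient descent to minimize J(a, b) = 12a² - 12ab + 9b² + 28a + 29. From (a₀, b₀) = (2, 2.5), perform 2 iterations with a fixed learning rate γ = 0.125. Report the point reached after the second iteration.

∇J = (24a - 12b + 28, -12a + 18b)
(a₁, b₁) = (2, 2.5) − 0.125·(46, 21) = (-3.75, -0.125)
(a₂, b₂) = (-3.75, -0.125) − 0.125·(-60.5, 42.75) = (3.8125, -5.46875)

(3.8125, -5.46875)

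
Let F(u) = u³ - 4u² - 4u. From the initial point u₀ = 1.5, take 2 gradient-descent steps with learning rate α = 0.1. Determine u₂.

3.0008125

F′(u) = 3u² - 8u - 4
u₁ = 1.5 − 0.1·(-9.25) = 2.425
u₂ = 2.425 − 0.1·(-5.758125) = 3.0008125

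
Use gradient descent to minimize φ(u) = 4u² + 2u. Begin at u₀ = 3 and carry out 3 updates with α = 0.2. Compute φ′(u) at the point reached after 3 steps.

-5.616

φ′(u) = 8u + 2
Step 1: φ′(3) = 26; u₁ = 3 − 0.2·26 = -2.2
Step 2: φ′(-2.2) = -15.6; u₂ = -2.2 − 0.2·(-15.6) = 0.92
Step 3: φ′(0.92) = 9.36; u₃ = 0.92 − 0.2·9.36 = -0.952
φ′(u) at (-0.952) = -5.616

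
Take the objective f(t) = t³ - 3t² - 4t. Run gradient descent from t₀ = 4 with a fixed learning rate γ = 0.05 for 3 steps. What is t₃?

2.640625

f′(t) = 3t² - 6t - 4
Step 1: f′(4) = 20; t₁ = 4 − 0.05·20 = 3
Step 2: f′(3) = 5; t₂ = 3 − 0.05·5 = 2.75
Step 3: f′(2.75) = 2.1875; t₃ = 2.75 − 0.05·2.1875 = 2.640625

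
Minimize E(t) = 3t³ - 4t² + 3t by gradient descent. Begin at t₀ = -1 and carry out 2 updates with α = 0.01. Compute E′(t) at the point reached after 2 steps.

E′(t) = 9t² - 8t + 3
t₁ = -1 − 0.01·20 = -1.2
t₂ = -1.2 − 0.01·25.56 = -1.4556
E′(t) at (-1.4556) = 33.71374224

33.71374224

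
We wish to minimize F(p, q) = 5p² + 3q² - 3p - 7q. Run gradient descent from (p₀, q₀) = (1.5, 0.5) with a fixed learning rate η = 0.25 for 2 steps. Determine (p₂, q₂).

(3, 1)

∇F = (10p - 3, 6q - 7)
Step 1: at (1.5, 0.5), ∇F = (12, -4) → (1.5, 0.5) − 0.25·(12, -4) = (-1.5, 1.5)
Step 2: at (-1.5, 1.5), ∇F = (-18, 2) → (-1.5, 1.5) − 0.25·(-18, 2) = (3, 1)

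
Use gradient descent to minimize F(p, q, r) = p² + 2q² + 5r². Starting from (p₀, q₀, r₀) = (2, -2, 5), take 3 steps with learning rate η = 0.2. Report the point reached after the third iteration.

(0.432, -0.016, -5)

∇F = (2p, 4q, 10r)
(p₁, q₁, r₁) = (2, -2, 5) − 0.2·(4, -8, 50) = (1.2, -0.4, -5)
(p₂, q₂, r₂) = (1.2, -0.4, -5) − 0.2·(2.4, -1.6, -50) = (0.72, -0.08, 5)
(p₃, q₃, r₃) = (0.72, -0.08, 5) − 0.2·(1.44, -0.32, 50) = (0.432, -0.016, -5)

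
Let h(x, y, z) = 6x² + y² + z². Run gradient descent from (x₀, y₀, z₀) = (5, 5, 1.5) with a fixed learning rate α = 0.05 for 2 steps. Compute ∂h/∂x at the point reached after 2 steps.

∇h = (12x, 2y, 2z)
(x₁, y₁, z₁) = (5, 5, 1.5) − 0.05·(60, 10, 3) = (2, 4.5, 1.35)
(x₂, y₂, z₂) = (2, 4.5, 1.35) − 0.05·(24, 9, 2.7) = (0.8, 4.05, 1.215)
∂h/∂x at (0.8, 4.05, 1.215) = 9.6

9.6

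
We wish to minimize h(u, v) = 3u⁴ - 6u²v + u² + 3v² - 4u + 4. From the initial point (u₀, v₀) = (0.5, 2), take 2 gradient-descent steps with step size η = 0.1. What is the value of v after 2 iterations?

2.4335

∇h = (12u³ - 12uv + 2u - 4, -6u² + 6v)
(u₁, v₁) = (0.5, 2) − 0.1·(-13.5, 10.5) = (1.85, 0.95)
(u₂, v₂) = (1.85, 0.95) − 0.1·(54.5895, -14.835) = (-3.60895, 2.4335)
v = 2.4335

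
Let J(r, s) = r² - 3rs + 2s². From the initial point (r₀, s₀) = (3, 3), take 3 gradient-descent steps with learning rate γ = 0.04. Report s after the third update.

2.732544

∇J = (2r - 3s, -3r + 4s)
(r₁, s₁) = (3, 3) − 0.04·(-3, 3) = (3.12, 2.88)
(r₂, s₂) = (3.12, 2.88) − 0.04·(-2.4, 2.16) = (3.216, 2.7936)
(r₃, s₃) = (3.216, 2.7936) − 0.04·(-1.9488, 1.5264) = (3.293952, 2.732544)
s = 2.732544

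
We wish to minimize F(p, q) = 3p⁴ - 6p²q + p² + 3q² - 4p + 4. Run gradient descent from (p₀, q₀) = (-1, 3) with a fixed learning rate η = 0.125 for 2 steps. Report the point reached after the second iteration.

(42.2421875, 8.296875)

∇F = (12p³ - 12pq + 2p - 4, -6p² + 6q)
Step 1: at (-1, 3), ∇F = (18, 12) → (-1, 3) − 0.125·(18, 12) = (-3.25, 1.5)
Step 2: at (-3.25, 1.5), ∇F = (-363.9375, -54.375) → (-3.25, 1.5) − 0.125·(-363.9375, -54.375) = (42.2421875, 8.296875)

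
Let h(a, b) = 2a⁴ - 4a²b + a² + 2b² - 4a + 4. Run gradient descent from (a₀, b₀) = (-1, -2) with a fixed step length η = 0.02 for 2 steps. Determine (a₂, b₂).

∇h = (8a³ - 8ab + 2a - 4, -4a² + 4b)
(a₁, b₁) = (-1, -2) − 0.02·(-30, -12) = (-0.4, -1.76)
(a₂, b₂) = (-0.4, -1.76) − 0.02·(-10.944, -7.68) = (-0.18112, -1.6064)

(-0.18112, -1.6064)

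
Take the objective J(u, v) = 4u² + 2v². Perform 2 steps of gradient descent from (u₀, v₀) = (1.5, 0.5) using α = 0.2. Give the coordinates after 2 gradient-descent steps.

∇J = (8u, 4v)
(u₁, v₁) = (1.5, 0.5) − 0.2·(12, 2) = (-0.9, 0.1)
(u₂, v₂) = (-0.9, 0.1) − 0.2·(-7.2, 0.4) = (0.54, 0.02)

(0.54, 0.02)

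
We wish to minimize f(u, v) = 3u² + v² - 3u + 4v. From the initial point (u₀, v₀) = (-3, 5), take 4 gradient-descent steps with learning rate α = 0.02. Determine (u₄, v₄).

∇f = (6u - 3, 2v + 4)
(u₁, v₁) = (-3, 5) − 0.02·(-21, 14) = (-2.58, 4.72)
(u₂, v₂) = (-2.58, 4.72) − 0.02·(-18.48, 13.44) = (-2.2104, 4.4512)
(u₃, v₃) = (-2.2104, 4.4512) − 0.02·(-16.2624, 12.9024) = (-1.885152, 4.193152)
(u₄, v₄) = (-1.885152, 4.193152) − 0.02·(-14.310912, 12.386304) = (-1.59893376, 3.94542592)

(-1.59893376, 3.94542592)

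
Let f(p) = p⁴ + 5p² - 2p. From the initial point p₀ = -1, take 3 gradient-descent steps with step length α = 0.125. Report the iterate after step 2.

-0.5

f′(p) = 4p³ + 10p - 2
p₁ = -1 − 0.125·(-16) = 1
p₂ = 1 − 0.125·12 = -0.5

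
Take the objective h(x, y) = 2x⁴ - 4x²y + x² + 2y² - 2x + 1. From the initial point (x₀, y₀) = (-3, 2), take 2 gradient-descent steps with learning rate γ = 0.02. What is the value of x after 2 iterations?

∇h = (8x³ - 8xy + 2x - 2, -4x² + 4y)
Step 1: at (-3, 2), ∇h = (-176, -28) → (-3, 2) − 0.02·(-176, -28) = (0.52, 2.56)
Step 2: at (0.52, 2.56), ∇h = (-10.484736, 9.1584) → (0.52, 2.56) − 0.02·(-10.484736, 9.1584) = (0.72969472, 2.376832)
x = 0.72969472

0.72969472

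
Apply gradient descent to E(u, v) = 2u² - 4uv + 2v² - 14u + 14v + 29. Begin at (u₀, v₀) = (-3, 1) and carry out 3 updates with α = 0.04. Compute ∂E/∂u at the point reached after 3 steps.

∇E = (4u - 4v - 14, -4u + 4v + 14)
(u₁, v₁) = (-3, 1) − 0.04·(-30, 30) = (-1.8, -0.2)
(u₂, v₂) = (-1.8, -0.2) − 0.04·(-20.4, 20.4) = (-0.984, -1.016)
(u₃, v₃) = (-0.984, -1.016) − 0.04·(-13.872, 13.872) = (-0.42912, -1.57088)
∂E/∂u at (-0.42912, -1.57088) = -9.43296

-9.43296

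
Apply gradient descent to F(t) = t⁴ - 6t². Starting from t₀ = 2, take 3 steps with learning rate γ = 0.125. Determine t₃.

F′(t) = 4t³ - 12t
t₁ = 2 − 0.125·8 = 1
t₂ = 1 − 0.125·(-8) = 2
t₃ = 2 − 0.125·8 = 1

1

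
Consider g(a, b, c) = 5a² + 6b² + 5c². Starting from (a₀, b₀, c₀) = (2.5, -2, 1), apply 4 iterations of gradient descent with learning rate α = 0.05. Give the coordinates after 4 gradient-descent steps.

(0.15625, -0.0512, 0.0625)

∇g = (10a, 12b, 10c)
(a₁, b₁, c₁) = (2.5, -2, 1) − 0.05·(25, -24, 10) = (1.25, -0.8, 0.5)
(a₂, b₂, c₂) = (1.25, -0.8, 0.5) − 0.05·(12.5, -9.6, 5) = (0.625, -0.32, 0.25)
(a₃, b₃, c₃) = (0.625, -0.32, 0.25) − 0.05·(6.25, -3.84, 2.5) = (0.3125, -0.128, 0.125)
(a₄, b₄, c₄) = (0.3125, -0.128, 0.125) − 0.05·(3.125, -1.536, 1.25) = (0.15625, -0.0512, 0.0625)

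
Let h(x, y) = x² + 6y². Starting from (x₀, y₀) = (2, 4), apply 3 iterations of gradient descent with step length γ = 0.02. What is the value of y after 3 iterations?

1.755904

∇h = (2x, 12y)
(x₁, y₁) = (2, 4) − 0.02·(4, 48) = (1.92, 3.04)
(x₂, y₂) = (1.92, 3.04) − 0.02·(3.84, 36.48) = (1.8432, 2.3104)
(x₃, y₃) = (1.8432, 2.3104) − 0.02·(3.6864, 27.7248) = (1.769472, 1.755904)
y = 1.755904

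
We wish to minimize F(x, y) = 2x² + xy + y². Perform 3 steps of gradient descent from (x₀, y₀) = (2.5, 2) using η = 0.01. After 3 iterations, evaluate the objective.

16.49009086363675

∇F = (4x + y, x + 2y)
Step 1: at (2.5, 2), ∇F = (12, 6.5) → (2.5, 2) − 0.01·(12, 6.5) = (2.38, 1.935)
Step 2: at (2.38, 1.935), ∇F = (11.455, 6.25) → (2.38, 1.935) − 0.01·(11.455, 6.25) = (2.26545, 1.8725)
Step 3: at (2.26545, 1.8725), ∇F = (10.9343, 6.01045) → (2.26545, 1.8725) − 0.01·(10.9343, 6.01045) = (2.156107, 1.8123955)
F(2.156107, 1.8123955) = 16.49009086363675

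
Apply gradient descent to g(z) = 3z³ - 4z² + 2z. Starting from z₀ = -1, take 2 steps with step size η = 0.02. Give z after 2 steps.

-1.983592

g′(z) = 9z² - 8z + 2
z₁ = -1 − 0.02·19 = -1.38
z₂ = -1.38 − 0.02·30.1796 = -1.983592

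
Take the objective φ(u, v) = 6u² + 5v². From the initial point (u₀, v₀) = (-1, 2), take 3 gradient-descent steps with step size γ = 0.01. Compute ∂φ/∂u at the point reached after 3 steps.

-8.177664

∇φ = (12u, 10v)
Step 1: at (-1, 2), ∇φ = (-12, 20) → (-1, 2) − 0.01·(-12, 20) = (-0.88, 1.8)
Step 2: at (-0.88, 1.8), ∇φ = (-10.56, 18) → (-0.88, 1.8) − 0.01·(-10.56, 18) = (-0.7744, 1.62)
Step 3: at (-0.7744, 1.62), ∇φ = (-9.2928, 16.2) → (-0.7744, 1.62) − 0.01·(-9.2928, 16.2) = (-0.681472, 1.458)
∂φ/∂u at (-0.681472, 1.458) = -8.177664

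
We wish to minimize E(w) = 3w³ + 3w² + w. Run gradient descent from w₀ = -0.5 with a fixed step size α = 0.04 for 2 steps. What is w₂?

-0.521236

E′(w) = 9w² + 6w + 1
w₁ = -0.5 − 0.04·0.25 = -0.51
w₂ = -0.51 − 0.04·0.2809 = -0.521236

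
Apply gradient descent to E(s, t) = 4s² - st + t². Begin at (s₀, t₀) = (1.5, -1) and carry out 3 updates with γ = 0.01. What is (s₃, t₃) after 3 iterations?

(1.14137, -0.9008525)

∇E = (8s - t, -s + 2t)
(s₁, t₁) = (1.5, -1) − 0.01·(13, -3.5) = (1.37, -0.965)
(s₂, t₂) = (1.37, -0.965) − 0.01·(11.925, -3.3) = (1.25075, -0.932)
(s₃, t₃) = (1.25075, -0.932) − 0.01·(10.938, -3.11475) = (1.14137, -0.9008525)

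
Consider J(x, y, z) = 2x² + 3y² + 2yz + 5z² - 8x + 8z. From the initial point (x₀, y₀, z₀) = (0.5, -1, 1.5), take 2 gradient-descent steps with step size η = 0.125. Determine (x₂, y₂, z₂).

∇J = (4x - 8, 6y + 2z, 2y + 10z + 8)
(x₁, y₁, z₁) = (0.5, -1, 1.5) − 0.125·(-6, -3, 21) = (1.25, -0.625, -1.125)
(x₂, y₂, z₂) = (1.25, -0.625, -1.125) − 0.125·(-3, -6, -4.5) = (1.625, 0.125, -0.5625)

(1.625, 0.125, -0.5625)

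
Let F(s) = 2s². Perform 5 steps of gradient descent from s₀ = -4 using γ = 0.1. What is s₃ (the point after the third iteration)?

F′(s) = 4s
Step 1: F′(-4) = -16; s₁ = -4 − 0.1·(-16) = -2.4
Step 2: F′(-2.4) = -9.6; s₂ = -2.4 − 0.1·(-9.6) = -1.44
Step 3: F′(-1.44) = -5.76; s₃ = -1.44 − 0.1·(-5.76) = -0.864

-0.864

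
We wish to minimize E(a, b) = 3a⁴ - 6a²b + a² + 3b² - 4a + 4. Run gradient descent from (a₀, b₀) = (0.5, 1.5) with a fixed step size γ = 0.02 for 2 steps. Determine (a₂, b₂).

∇E = (12a³ - 12ab + 2a - 4, -6a² + 6b)
(a₁, b₁) = (0.5, 1.5) − 0.02·(-10.5, 7.5) = (0.71, 1.35)
(a₂, b₂) = (0.71, 1.35) − 0.02·(-9.787068, 5.0754) = (0.90574136, 1.248492)

(0.90574136, 1.248492)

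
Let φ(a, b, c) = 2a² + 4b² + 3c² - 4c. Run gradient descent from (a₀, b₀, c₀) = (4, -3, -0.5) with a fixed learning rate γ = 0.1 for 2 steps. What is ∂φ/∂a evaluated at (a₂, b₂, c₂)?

5.76

∇φ = (4a, 8b, 6c - 4)
Step 1: at (4, -3, -0.5), ∇φ = (16, -24, -7) → (4, -3, -0.5) − 0.1·(16, -24, -7) = (2.4, -0.6, 0.2)
Step 2: at (2.4, -0.6, 0.2), ∇φ = (9.6, -4.8, -2.8) → (2.4, -0.6, 0.2) − 0.1·(9.6, -4.8, -2.8) = (1.44, -0.12, 0.48)
∂φ/∂a at (1.44, -0.12, 0.48) = 5.76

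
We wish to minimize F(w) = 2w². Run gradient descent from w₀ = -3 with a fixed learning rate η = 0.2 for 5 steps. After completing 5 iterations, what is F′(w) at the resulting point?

F′(w) = 4w
Step 1: F′(-3) = -12; w₁ = -3 − 0.2·(-12) = -0.6
Step 2: F′(-0.6) = -2.4; w₂ = -0.6 − 0.2·(-2.4) = -0.12
Step 3: F′(-0.12) = -0.48; w₃ = -0.12 − 0.2·(-0.48) = -0.024
Step 4: F′(-0.024) = -0.096; w₄ = -0.024 − 0.2·(-0.096) = -0.0048
Step 5: F′(-0.0048) = -0.0192; w₅ = -0.0048 − 0.2·(-0.0192) = -0.00096
F′(w) at (-0.00096) = -0.00384

-0.00384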